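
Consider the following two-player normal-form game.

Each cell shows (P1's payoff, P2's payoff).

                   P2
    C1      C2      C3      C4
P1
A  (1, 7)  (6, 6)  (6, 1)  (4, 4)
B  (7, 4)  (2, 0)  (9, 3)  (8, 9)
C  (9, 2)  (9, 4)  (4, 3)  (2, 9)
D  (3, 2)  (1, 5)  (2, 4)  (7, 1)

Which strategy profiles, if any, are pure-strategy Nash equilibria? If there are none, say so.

P1 against C1: payoffs 1, 7, 9, 3 → best response C.
P1 against C2: payoffs 6, 2, 9, 1 → best response C.
P1 against C3: payoffs 6, 9, 4, 2 → best response B.
P1 against C4: payoffs 4, 8, 2, 7 → best response B.
P2 against A: payoffs 7, 6, 1, 4 → best response C1.
P2 against B: payoffs 4, 0, 3, 9 → best response C4.
P2 against C: payoffs 2, 4, 3, 9 → best response C4.
P2 against D: payoffs 2, 5, 4, 1 → best response C2.
Mutual best responses: (B, C4).

The unique pure-strategy Nash equilibrium is (B, C4).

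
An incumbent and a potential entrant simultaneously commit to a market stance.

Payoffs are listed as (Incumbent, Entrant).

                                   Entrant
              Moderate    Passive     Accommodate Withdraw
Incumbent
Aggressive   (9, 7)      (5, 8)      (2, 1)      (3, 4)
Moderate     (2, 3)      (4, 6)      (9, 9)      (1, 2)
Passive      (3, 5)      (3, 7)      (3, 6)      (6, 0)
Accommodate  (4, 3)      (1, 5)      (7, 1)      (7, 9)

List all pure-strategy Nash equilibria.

The pure Nash equilibria are (Aggressive, Passive), (Moderate, Accommodate), (Accommodate, Withdraw).

(Aggressive, Moderate): Entrant can switch to Passive (7 → 8). Not NE.
(Aggressive, Passive): Incumbent gets 5, best alternative 4; Entrant gets 8, best alternative 7. No profitable deviation — NE.
(Aggressive, Accommodate): Incumbent can switch to Moderate (2 → 9). Not NE.
(Aggressive, Withdraw): Incumbent can switch to Passive (3 → 6). Not NE.
(Moderate, Moderate): Incumbent can switch to Aggressive (2 → 9). Not NE.
(Moderate, Passive): Incumbent can switch to Aggressive (4 → 5). Not NE.
(Moderate, Accommodate): Incumbent gets 9, best alternative 7; Entrant gets 9, best alternative 6. No profitable deviation — NE.
(Moderate, Withdraw): Incumbent can switch to Aggressive (1 → 3). Not NE.
(Passive, Moderate): Incumbent can switch to Aggressive (3 → 9). Not NE.
(Passive, Passive): Incumbent can switch to Aggressive (3 → 5). Not NE.
(Accommodate, Withdraw): Incumbent gets 7, best alternative 6; Entrant gets 9, best alternative 5. No profitable deviation — NE.
(The remaining 5 profiles each have a profitable deviation by the same check.)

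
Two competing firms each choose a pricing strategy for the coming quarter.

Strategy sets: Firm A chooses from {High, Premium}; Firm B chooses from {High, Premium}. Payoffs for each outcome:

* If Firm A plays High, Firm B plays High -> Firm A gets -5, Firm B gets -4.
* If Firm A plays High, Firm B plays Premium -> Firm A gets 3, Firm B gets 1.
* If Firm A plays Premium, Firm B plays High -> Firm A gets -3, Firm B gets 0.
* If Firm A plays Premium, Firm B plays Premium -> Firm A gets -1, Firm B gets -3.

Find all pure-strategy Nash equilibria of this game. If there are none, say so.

For each player, find the best response to each opponent profile; mutual best responses are the pure NE.
Firm A against High: payoffs -5, -3 → best response Premium.
Firm A against Premium: payoffs 3, -1 → best response High.
Firm B against High: payoffs -4, 1 → best response Premium.
Firm B against Premium: payoffs 0, -3 → best response High.
Mutual best responses: (High, Premium); (Premium, High).

(High, Premium), (Premium, High)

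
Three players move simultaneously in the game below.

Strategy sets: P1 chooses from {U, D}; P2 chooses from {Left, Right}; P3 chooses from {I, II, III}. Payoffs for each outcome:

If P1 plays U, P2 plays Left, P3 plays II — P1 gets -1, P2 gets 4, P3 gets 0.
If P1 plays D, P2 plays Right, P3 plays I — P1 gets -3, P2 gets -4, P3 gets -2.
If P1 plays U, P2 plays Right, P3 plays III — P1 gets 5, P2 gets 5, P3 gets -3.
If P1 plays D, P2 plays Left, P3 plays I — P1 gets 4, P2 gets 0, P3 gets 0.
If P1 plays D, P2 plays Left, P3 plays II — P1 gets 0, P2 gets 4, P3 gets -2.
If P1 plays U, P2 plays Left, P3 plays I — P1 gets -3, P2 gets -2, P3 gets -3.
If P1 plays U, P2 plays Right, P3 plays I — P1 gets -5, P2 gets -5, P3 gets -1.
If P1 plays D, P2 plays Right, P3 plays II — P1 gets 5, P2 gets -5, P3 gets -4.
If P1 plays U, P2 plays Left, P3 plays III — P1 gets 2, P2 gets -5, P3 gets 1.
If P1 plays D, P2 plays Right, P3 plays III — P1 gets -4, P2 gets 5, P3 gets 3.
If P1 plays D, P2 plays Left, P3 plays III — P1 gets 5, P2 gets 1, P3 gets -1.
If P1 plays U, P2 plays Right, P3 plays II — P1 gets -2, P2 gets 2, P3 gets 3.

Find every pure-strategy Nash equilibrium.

The unique pure-strategy Nash equilibrium is (D, Left, I).

(U, Left, I): P1 can switch to D (-3 → 4). Not NE.
(U, Left, II): P1 can switch to D (-1 → 0). Not NE.
(U, Left, III): P1 can switch to D (2 → 5). Not NE.
(U, Right, I): P1 can switch to D (-5 → -3). Not NE.
(U, Right, II): P1 can switch to D (-2 → 5). Not NE.
(U, Right, III): P3 can switch to I (-3 → -1). Not NE.
(D, Left, I): P1 gets 4, best alternative -3; P2 gets 0, best alternative -4; P3 gets 0, best alternative -1. No profitable deviation — NE.
(D, Left, II): P3 can switch to I (-2 → 0). Not NE.
(D, Left, III): P2 can switch to Right (1 → 5). Not NE.
(D, Right, I): P2 can switch to Left (-4 → 0). Not NE.
(D, Right, II): P2 can switch to Left (-5 → 4). Not NE.
(The remaining 1 profile has a profitable deviation by the same check.)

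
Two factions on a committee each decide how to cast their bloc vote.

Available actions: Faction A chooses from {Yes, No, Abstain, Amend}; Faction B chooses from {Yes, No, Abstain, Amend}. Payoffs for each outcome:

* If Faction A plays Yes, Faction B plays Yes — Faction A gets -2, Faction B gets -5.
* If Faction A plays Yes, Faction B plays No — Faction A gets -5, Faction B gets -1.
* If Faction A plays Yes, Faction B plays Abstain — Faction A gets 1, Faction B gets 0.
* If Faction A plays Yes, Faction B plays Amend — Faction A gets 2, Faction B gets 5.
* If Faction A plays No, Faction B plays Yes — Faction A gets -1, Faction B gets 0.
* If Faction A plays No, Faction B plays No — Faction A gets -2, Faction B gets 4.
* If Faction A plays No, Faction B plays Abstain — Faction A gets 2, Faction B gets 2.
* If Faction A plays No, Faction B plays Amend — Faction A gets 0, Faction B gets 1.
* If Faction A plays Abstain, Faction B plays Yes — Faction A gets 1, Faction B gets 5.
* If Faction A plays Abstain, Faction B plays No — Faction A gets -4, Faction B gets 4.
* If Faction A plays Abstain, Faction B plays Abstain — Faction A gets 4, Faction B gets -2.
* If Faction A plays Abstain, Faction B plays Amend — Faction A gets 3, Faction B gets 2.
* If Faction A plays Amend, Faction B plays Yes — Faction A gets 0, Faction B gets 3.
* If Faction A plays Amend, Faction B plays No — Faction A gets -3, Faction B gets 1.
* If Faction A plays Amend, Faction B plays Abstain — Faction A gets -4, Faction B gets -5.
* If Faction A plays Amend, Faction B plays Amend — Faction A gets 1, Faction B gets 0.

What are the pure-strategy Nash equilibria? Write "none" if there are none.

For each strategy profile, look for a profitable unilateral deviation.
(Yes, Yes): Faction A can switch to No (-2 → -1). Not NE.
(Yes, No): Faction A can switch to No (-5 → -2). Not NE.
(Yes, Abstain): Faction A can switch to No (1 → 2). Not NE.
(Yes, Amend): Faction A can switch to Abstain (2 → 3). Not NE.
(No, Yes): Faction A can switch to Abstain (-1 → 1). Not NE.
(No, No): Faction A gets -2, best alternative -3; Faction B gets 4, best alternative 2. No profitable deviation — NE.
(No, Abstain): Faction A can switch to Abstain (2 → 4). Not NE.
(Abstain, Yes): Faction A gets 1, best alternative 0; Faction B gets 5, best alternative 4. No profitable deviation — NE.
(The remaining 8 profiles each have a profitable deviation by the same check.)

Pure-strategy Nash equilibria: (No, No), (Abstain, Yes)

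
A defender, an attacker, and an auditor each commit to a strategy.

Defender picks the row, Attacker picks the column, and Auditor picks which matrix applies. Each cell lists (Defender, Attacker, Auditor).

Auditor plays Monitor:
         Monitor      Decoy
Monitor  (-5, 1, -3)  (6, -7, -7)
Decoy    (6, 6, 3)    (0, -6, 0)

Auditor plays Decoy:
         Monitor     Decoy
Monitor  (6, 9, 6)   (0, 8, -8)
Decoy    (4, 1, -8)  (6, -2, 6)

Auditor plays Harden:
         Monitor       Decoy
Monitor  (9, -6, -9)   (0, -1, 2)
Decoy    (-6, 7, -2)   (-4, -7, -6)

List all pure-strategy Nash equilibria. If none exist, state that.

Pure-strategy Nash equilibria: (Monitor, Monitor, Decoy); (Monitor, Decoy, Harden); (Decoy, Monitor, Monitor)

(Monitor, Monitor, Monitor): Defender can switch to Decoy (-5 → 6). Not NE.
(Monitor, Monitor, Decoy): Defender gets 6, best alternative 4; Attacker gets 9, best alternative 8; Auditor gets 6, best alternative -3. No profitable deviation — NE.
(Monitor, Monitor, Harden): Attacker can switch to Decoy (-6 → -1). Not NE.
(Monitor, Decoy, Monitor): Attacker can switch to Monitor (-7 → 1). Not NE.
(Monitor, Decoy, Decoy): Defender can switch to Decoy (0 → 6). Not NE.
(Monitor, Decoy, Harden): Defender gets 0, best alternative -4; Attacker gets -1, best alternative -6; Auditor gets 2, best alternative -7. No profitable deviation — NE.
(Decoy, Monitor, Monitor): Defender gets 6, best alternative -5; Attacker gets 6, best alternative -6; Auditor gets 3, best alternative -2. No profitable deviation — NE.
(Decoy, Monitor, Decoy): Defender can switch to Monitor (4 → 6). Not NE.
(Decoy, Monitor, Harden): Defender can switch to Monitor (-6 → 9). Not NE.
(Decoy, Decoy, Monitor): Defender can switch to Monitor (0 → 6). Not NE.
(Decoy, Decoy, Decoy): Attacker can switch to Monitor (-2 → 1). Not NE.
(Decoy, Decoy, Harden): Defender can switch to Monitor (-4 → 0). Not NE.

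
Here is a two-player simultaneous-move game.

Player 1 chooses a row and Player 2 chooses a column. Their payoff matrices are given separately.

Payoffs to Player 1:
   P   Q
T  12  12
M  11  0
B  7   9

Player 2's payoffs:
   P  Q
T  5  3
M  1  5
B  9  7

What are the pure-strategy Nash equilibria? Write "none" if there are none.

Pure NE: (T, P)

Player 1 against P: payoffs 12, 11, 7 → best response T.
Player 1 against Q: payoffs 12, 0, 9 → best response T.
Player 2 against T: payoffs 5, 3 → best response P.
Player 2 against M: payoffs 1, 5 → best response Q.
Player 2 against B: payoffs 9, 7 → best response P.
Mutual best responses: (T, P).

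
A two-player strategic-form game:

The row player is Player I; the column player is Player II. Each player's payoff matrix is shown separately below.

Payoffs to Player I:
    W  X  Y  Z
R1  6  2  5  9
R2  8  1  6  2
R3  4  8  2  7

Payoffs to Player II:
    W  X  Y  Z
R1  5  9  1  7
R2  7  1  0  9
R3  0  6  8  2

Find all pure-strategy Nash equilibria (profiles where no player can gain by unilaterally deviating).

No pure-strategy Nash equilibrium.

Player I against W: payoffs 6, 8, 4 → best response R2.
Player I against X: payoffs 2, 1, 8 → best response R3.
Player I against Y: payoffs 5, 6, 2 → best response R2.
Player I against Z: payoffs 9, 2, 7 → best response R1.
Player II against R1: payoffs 5, 9, 1, 7 → best response X.
Player II against R2: payoffs 7, 1, 0, 9 → best response Z.
Player II against R3: payoffs 0, 6, 8, 2 → best response Y.
No profile is a mutual best response for all players.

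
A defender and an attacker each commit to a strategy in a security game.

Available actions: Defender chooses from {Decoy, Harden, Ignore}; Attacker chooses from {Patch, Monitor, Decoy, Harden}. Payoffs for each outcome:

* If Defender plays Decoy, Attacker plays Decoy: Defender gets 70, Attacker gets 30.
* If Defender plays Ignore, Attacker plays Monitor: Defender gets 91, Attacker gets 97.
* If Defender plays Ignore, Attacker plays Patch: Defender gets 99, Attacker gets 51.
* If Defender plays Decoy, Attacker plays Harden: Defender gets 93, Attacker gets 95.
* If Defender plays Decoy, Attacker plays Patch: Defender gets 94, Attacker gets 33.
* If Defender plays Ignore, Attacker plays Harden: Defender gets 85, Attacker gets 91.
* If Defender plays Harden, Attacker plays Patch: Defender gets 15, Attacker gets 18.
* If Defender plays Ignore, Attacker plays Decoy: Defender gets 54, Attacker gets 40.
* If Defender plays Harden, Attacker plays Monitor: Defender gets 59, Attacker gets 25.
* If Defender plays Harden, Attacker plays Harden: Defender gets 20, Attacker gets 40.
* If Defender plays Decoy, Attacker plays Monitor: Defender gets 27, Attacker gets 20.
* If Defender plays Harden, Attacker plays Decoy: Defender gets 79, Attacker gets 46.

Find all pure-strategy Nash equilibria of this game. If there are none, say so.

For each strategy profile, look for a profitable unilateral deviation.
(Decoy, Patch): Defender can switch to Ignore (94 → 99). Not NE.
(Decoy, Monitor): Defender can switch to Harden (27 → 59). Not NE.
(Decoy, Decoy): Defender can switch to Harden (70 → 79). Not NE.
(Decoy, Harden): Defender gets 93, best alternative 85; Attacker gets 95, best alternative 33. No profitable deviation — NE.
(Harden, Patch): Defender can switch to Decoy (15 → 94). Not NE.
(Harden, Monitor): Defender can switch to Ignore (59 → 91). Not NE.
(Harden, Decoy): Defender gets 79, best alternative 70; Attacker gets 46, best alternative 40. No profitable deviation — NE.
(Harden, Harden): Defender can switch to Decoy (20 → 93). Not NE.
(Ignore, Monitor): Defender gets 91, best alternative 59; Attacker gets 97, best alternative 91. No profitable deviation — NE.
(The remaining 3 profiles each have a profitable deviation by the same check.)

Pure-strategy Nash equilibria: (Decoy, Harden); (Harden, Decoy); (Ignore, Monitor)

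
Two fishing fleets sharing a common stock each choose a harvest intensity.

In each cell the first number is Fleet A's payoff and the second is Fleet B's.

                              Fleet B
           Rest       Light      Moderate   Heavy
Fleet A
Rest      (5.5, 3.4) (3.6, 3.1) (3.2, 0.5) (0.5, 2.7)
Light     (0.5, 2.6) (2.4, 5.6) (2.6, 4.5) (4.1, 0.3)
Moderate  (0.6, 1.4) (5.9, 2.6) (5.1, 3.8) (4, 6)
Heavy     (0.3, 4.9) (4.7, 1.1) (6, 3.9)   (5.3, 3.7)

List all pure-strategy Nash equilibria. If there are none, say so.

Fleet A against Rest: payoffs 5.5, 0.5, 0.6, 0.3 → best response Rest.
Fleet A against Light: payoffs 3.6, 2.4, 5.9, 4.7 → best response Moderate.
Fleet A against Moderate: payoffs 3.2, 2.6, 5.1, 6 → best response Heavy.
Fleet A against Heavy: payoffs 0.5, 4.1, 4, 5.3 → best response Heavy.
Fleet B against Rest: payoffs 3.4, 3.1, 0.5, 2.7 → best response Rest.
Fleet B against Light: payoffs 2.6, 5.6, 4.5, 0.3 → best response Light.
Fleet B against Moderate: payoffs 1.4, 2.6, 3.8, 6 → best response Heavy.
Fleet B against Heavy: payoffs 4.9, 1.1, 3.9, 3.7 → best response Rest.
Mutual best responses: (Rest, Rest).

(Rest, Rest)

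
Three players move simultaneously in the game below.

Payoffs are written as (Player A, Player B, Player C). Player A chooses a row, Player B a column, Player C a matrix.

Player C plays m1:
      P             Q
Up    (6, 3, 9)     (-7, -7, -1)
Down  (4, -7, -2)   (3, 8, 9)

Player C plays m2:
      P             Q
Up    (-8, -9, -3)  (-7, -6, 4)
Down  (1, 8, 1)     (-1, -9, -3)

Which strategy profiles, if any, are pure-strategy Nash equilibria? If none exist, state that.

The pure Nash equilibria are (Up, P, m1) and (Down, P, m2) and (Down, Q, m1).

For each player, find the best response to each opponent profile; mutual best responses are the pure NE.
Player A against (P, m1): payoffs 6, 4 → best response Up.
Player A against (P, m2): payoffs -8, 1 → best response Down.
Player A against (Q, m1): payoffs -7, 3 → best response Down.
Player A against (Q, m2): payoffs -7, -1 → best response Down.
Player B against (Up, m1): payoffs 3, -7 → best response P.
Player B against (Up, m2): payoffs -9, -6 → best response Q.
Player B against (Down, m1): payoffs -7, 8 → best response Q.
Player B against (Down, m2): payoffs 8, -9 → best response P.
Player C against (Up, P): payoffs 9, -3 → best response m1.
Player C against (Up, Q): payoffs -1, 4 → best response m2.
Player C against (Down, P): payoffs -2, 1 → best response m2.
Player C against (Down, Q): payoffs 9, -3 → best response m1.
Mutual best responses: (Up, P, m1); (Down, P, m2); (Down, Q, m1).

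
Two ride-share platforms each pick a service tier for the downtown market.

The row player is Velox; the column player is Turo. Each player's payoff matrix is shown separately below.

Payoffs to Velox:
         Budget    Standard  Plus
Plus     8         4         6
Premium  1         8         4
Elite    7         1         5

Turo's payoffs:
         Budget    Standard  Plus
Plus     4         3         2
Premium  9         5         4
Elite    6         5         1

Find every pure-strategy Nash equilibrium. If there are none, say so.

Mark each player's best response to every combination of opponents' strategies; a profile where every player is best-responding is a pure Nash equilibrium.
Velox against Budget: payoffs 8, 1, 7 → best response Plus.
Velox against Standard: payoffs 4, 8, 1 → best response Premium.
Velox against Plus: payoffs 6, 4, 5 → best response Plus.
Turo against Plus: payoffs 4, 3, 2 → best response Budget.
Turo against Premium: payoffs 9, 5, 4 → best response Budget.
Turo against Elite: payoffs 6, 5, 1 → best response Budget.
Mutual best responses: (Plus, Budget).

The unique pure-strategy Nash equilibrium is (Plus, Budget).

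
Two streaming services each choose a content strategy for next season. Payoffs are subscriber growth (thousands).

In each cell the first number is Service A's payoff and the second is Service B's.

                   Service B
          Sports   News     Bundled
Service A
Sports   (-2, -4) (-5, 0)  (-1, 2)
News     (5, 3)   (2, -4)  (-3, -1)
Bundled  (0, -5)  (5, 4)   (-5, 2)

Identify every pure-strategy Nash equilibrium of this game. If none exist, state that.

Pure-strategy Nash equilibria: (Sports, Bundled); (News, Sports); (Bundled, News)

(Sports, Sports): Service A can switch to News (-2 → 5). Not NE.
(Sports, News): Service A can switch to News (-5 → 2). Not NE.
(Sports, Bundled): Service A gets -1, best alternative -3; Service B gets 2, best alternative 0. No profitable deviation — NE.
(News, Sports): Service A gets 5, best alternative 0; Service B gets 3, best alternative -1. No profitable deviation — NE.
(News, News): Service A can switch to Bundled (2 → 5). Not NE.
(News, Bundled): Service A can switch to Sports (-3 → -1). Not NE.
(Bundled, Sports): Service A can switch to News (0 → 5). Not NE.
(Bundled, News): Service A gets 5, best alternative 2; Service B gets 4, best alternative 2. No profitable deviation — NE.
(Bundled, Bundled): Service A can switch to Sports (-5 → -1). Not NE.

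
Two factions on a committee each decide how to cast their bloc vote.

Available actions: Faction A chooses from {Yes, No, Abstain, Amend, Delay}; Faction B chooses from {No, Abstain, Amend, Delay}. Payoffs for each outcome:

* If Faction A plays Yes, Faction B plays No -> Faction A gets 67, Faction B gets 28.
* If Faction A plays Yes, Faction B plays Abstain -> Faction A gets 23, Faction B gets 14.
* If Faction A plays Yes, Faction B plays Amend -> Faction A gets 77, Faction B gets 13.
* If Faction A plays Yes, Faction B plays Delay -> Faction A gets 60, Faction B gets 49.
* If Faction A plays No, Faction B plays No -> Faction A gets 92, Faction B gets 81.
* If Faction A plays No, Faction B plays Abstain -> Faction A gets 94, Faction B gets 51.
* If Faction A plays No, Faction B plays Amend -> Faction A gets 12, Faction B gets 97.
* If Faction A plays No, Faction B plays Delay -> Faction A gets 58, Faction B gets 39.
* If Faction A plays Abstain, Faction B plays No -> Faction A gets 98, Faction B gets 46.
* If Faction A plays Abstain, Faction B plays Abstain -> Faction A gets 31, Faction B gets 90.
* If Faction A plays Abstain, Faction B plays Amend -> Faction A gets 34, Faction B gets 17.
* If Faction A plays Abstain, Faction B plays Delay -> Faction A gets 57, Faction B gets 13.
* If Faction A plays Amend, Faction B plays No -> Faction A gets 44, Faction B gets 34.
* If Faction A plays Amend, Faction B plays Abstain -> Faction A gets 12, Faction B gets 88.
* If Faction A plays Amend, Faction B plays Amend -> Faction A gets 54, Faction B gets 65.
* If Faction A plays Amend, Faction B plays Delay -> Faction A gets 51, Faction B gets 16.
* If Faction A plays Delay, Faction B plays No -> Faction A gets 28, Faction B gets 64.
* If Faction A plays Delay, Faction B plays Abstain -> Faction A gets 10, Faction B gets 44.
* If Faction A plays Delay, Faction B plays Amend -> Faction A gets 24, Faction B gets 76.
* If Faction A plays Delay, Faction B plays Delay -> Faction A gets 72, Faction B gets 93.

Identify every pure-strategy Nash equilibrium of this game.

Pure NE: (Delay, Delay)

Faction A against No: payoffs 67, 92, 98, 44, 28 → best response Abstain.
Faction A against Abstain: payoffs 23, 94, 31, 12, 10 → best response No.
Faction A against Amend: payoffs 77, 12, 34, 54, 24 → best response Yes.
Faction A against Delay: payoffs 60, 58, 57, 51, 72 → best response Delay.
Faction B against Yes: payoffs 28, 14, 13, 49 → best response Delay.
Faction B against No: payoffs 81, 51, 97, 39 → best response Amend.
Faction B against Abstain: payoffs 46, 90, 17, 13 → best response Abstain.
Faction B against Amend: payoffs 34, 88, 65, 16 → best response Abstain.
Faction B against Delay: payoffs 64, 44, 76, 93 → best response Delay.
Mutual best responses: (Delay, Delay).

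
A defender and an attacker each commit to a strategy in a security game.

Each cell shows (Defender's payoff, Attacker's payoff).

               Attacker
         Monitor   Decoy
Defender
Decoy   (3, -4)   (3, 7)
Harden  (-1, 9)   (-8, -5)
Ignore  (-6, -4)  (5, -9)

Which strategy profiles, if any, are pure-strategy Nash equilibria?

none

For each player, find the best response to each opponent profile; mutual best responses are the pure NE.
Defender against Monitor: payoffs 3, -1, -6 → best response Decoy.
Defender against Decoy: payoffs 3, -8, 5 → best response Ignore.
Attacker against Decoy: payoffs -4, 7 → best response Decoy.
Attacker against Harden: payoffs 9, -5 → best response Monitor.
Attacker against Ignore: payoffs -4, -9 → best response Monitor.
No profile is a mutual best response for all players.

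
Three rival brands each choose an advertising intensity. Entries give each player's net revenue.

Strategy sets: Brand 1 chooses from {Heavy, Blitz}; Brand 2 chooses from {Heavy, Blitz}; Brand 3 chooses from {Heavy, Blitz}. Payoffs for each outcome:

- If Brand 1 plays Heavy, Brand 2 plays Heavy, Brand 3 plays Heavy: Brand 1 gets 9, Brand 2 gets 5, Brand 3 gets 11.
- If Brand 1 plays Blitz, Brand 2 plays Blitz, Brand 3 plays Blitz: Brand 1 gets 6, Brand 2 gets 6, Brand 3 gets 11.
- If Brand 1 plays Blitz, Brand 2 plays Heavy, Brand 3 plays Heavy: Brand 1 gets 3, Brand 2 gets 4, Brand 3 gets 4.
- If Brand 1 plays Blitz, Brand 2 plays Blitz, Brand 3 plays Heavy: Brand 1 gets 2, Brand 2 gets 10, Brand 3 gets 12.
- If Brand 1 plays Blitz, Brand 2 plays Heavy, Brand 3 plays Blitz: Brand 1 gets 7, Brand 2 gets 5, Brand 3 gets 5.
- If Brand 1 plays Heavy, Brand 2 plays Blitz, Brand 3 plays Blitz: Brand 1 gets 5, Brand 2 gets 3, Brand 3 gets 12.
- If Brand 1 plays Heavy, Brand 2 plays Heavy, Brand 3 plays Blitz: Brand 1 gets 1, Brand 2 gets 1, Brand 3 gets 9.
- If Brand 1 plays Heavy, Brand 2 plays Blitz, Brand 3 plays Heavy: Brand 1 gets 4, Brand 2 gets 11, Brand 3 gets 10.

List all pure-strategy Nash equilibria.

There is no pure-strategy Nash equilibrium.

Brand 1 against (Heavy, Heavy): payoffs 9, 3 → best response Heavy.
Brand 1 against (Heavy, Blitz): payoffs 1, 7 → best response Blitz.
Brand 1 against (Blitz, Heavy): payoffs 4, 2 → best response Heavy.
Brand 1 against (Blitz, Blitz): payoffs 5, 6 → best response Blitz.
Brand 2 against (Heavy, Heavy): payoffs 5, 11 → best response Blitz.
Brand 2 against (Heavy, Blitz): payoffs 1, 3 → best response Blitz.
Brand 2 against (Blitz, Heavy): payoffs 4, 10 → best response Blitz.
Brand 2 against (Blitz, Blitz): payoffs 5, 6 → best response Blitz.
Brand 3 against (Heavy, Heavy): payoffs 11, 9 → best response Heavy.
Brand 3 against (Heavy, Blitz): payoffs 10, 12 → best response Blitz.
Brand 3 against (Blitz, Heavy): payoffs 4, 5 → best response Blitz.
Brand 3 against (Blitz, Blitz): payoffs 12, 11 → best response Heavy.
No profile is a mutual best response for all players.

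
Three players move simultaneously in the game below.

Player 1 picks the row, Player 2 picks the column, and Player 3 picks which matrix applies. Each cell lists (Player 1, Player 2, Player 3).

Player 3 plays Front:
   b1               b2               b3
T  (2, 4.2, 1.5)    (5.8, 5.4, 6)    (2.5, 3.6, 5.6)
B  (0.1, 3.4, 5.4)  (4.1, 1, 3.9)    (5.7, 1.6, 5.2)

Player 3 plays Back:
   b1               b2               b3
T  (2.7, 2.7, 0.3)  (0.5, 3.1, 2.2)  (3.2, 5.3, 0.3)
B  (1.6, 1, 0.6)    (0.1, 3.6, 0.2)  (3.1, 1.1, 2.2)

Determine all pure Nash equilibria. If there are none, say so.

Player 1 against (b1, Front): payoffs 2, 0.1 → best response T.
Player 1 against (b1, Back): payoffs 2.7, 1.6 → best response T.
Player 1 against (b2, Front): payoffs 5.8, 4.1 → best response T.
Player 1 against (b2, Back): payoffs 0.5, 0.1 → best response T.
Player 1 against (b3, Front): payoffs 2.5, 5.7 → best response B.
Player 1 against (b3, Back): payoffs 3.2, 3.1 → best response T.
Player 2 against (T, Front): payoffs 4.2, 5.4, 3.6 → best response b2.
Player 2 against (T, Back): payoffs 2.7, 3.1, 5.3 → best response b3.
Player 2 against (B, Front): payoffs 3.4, 1, 1.6 → best response b1.
Player 2 against (B, Back): payoffs 1, 3.6, 1.1 → best response b2.
Player 3 against (T, b1): payoffs 1.5, 0.3 → best response Front.
Player 3 against (T, b2): payoffs 6, 2.2 → best response Front.
Player 3 against (T, b3): payoffs 5.6, 0.3 → best response Front.
Player 3 against (B, b1): payoffs 5.4, 0.6 → best response Front.
Player 3 against (B, b2): payoffs 3.9, 0.2 → best response Front.
Player 3 against (B, b3): payoffs 5.2, 2.2 → best response Front.
Mutual best responses: (T, b2, Front).

Pure NE: (T, b2, Front)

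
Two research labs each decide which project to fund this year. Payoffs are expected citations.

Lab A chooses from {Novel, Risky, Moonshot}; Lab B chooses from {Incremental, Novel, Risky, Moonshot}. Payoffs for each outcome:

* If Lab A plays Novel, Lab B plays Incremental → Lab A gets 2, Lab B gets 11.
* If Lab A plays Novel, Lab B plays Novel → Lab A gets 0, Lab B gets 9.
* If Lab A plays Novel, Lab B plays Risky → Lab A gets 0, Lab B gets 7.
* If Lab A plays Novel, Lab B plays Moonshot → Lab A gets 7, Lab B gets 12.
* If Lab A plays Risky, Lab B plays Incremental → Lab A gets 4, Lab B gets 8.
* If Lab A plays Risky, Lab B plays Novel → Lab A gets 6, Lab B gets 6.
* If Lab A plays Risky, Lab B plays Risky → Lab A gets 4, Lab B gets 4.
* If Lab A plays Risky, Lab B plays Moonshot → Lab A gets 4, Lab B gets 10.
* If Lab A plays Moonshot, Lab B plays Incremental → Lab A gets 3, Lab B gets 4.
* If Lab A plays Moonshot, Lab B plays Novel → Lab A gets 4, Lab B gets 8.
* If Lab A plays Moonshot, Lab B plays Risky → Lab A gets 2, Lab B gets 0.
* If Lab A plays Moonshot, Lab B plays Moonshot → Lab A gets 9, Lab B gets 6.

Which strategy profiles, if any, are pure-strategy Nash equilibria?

This game has no pure Nash equilibrium.

Lab A against Incremental: payoffs 2, 4, 3 → best response Risky.
Lab A against Novel: payoffs 0, 6, 4 → best response Risky.
Lab A against Risky: payoffs 0, 4, 2 → best response Risky.
Lab A against Moonshot: payoffs 7, 4, 9 → best response Moonshot.
Lab B against Novel: payoffs 11, 9, 7, 12 → best response Moonshot.
Lab B against Risky: payoffs 8, 6, 4, 10 → best response Moonshot.
Lab B against Moonshot: payoffs 4, 8, 0, 6 → best response Novel.
No profile is a mutual best response for all players.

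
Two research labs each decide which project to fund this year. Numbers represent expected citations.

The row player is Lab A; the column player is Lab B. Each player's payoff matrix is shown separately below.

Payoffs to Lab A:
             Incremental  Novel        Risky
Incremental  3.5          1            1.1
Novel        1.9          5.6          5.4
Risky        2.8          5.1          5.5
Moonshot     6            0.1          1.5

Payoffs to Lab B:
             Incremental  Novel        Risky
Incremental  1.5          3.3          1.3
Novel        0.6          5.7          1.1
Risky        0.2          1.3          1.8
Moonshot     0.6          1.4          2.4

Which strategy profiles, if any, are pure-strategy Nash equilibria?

Lab A against Incremental: payoffs 3.5, 1.9, 2.8, 6 → best response Moonshot.
Lab A against Novel: payoffs 1, 5.6, 5.1, 0.1 → best response Novel.
Lab A against Risky: payoffs 1.1, 5.4, 5.5, 1.5 → best response Risky.
Lab B against Incremental: payoffs 1.5, 3.3, 1.3 → best response Novel.
Lab B against Novel: payoffs 0.6, 5.7, 1.1 → best response Novel.
Lab B against Risky: payoffs 0.2, 1.3, 1.8 → best response Risky.
Lab B against Moonshot: payoffs 0.6, 1.4, 2.4 → best response Risky.
Mutual best responses: (Novel, Novel); (Risky, Risky).

The pure Nash equilibria are (Novel, Novel) and (Risky, Risky).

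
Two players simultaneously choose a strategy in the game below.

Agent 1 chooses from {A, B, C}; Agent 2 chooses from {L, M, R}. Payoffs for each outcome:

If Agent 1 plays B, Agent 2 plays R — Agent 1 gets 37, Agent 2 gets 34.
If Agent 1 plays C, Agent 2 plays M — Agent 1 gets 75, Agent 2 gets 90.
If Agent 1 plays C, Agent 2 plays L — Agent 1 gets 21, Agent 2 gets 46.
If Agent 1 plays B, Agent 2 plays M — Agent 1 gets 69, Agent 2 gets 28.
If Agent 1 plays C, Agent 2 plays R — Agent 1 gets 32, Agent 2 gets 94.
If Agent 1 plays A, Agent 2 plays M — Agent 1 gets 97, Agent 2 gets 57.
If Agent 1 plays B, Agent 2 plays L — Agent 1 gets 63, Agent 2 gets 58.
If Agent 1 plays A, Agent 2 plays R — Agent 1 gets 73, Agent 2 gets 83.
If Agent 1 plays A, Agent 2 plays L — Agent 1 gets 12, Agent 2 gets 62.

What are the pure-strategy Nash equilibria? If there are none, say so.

Agent 1 against L: payoffs 12, 63, 21 → best response B.
Agent 1 against M: payoffs 97, 69, 75 → best response A.
Agent 1 against R: payoffs 73, 37, 32 → best response A.
Agent 2 against A: payoffs 62, 57, 83 → best response R.
Agent 2 against B: payoffs 58, 28, 34 → best response L.
Agent 2 against C: payoffs 46, 90, 94 → best response R.
Mutual best responses: (A, R); (B, L).

The pure Nash equilibria are (A, R) and (B, L).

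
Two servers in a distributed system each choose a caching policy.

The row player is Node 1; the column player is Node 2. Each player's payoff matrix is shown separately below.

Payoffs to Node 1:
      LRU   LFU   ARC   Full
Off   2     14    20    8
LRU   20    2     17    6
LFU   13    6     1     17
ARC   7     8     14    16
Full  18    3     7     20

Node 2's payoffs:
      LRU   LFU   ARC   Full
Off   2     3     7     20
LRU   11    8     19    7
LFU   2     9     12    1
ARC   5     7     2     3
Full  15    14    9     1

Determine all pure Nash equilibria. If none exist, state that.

(Off, LRU): Node 1 can switch to LRU (2 → 20). Not NE.
(Off, LFU): Node 2 can switch to ARC (3 → 7). Not NE.
(Off, ARC): Node 2 can switch to Full (7 → 20). Not NE.
(Off, Full): Node 1 can switch to LFU (8 → 17). Not NE.
(LRU, LRU): Node 2 can switch to ARC (11 → 19). Not NE.
(LRU, LFU): Node 1 can switch to Off (2 → 14). Not NE.
(The remaining 14 profiles each have a profitable deviation by the same check.)

No pure-strategy Nash equilibrium.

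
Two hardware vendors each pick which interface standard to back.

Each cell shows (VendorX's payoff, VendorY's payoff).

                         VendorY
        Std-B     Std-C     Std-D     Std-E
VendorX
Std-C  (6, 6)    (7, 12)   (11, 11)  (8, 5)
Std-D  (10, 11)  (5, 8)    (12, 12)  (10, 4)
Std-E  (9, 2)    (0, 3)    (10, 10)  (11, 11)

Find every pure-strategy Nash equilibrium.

(Std-C, Std-B): VendorX can switch to Std-D (6 → 10). Not NE.
(Std-C, Std-C): VendorX gets 7, best alternative 5; VendorY gets 12, best alternative 11. No profitable deviation — NE.
(Std-C, Std-D): VendorX can switch to Std-D (11 → 12). Not NE.
(Std-C, Std-E): VendorX can switch to Std-D (8 → 10). Not NE.
(Std-D, Std-B): VendorY can switch to Std-D (11 → 12). Not NE.
(Std-D, Std-C): VendorX can switch to Std-C (5 → 7). Not NE.
(Std-D, Std-D): VendorX gets 12, best alternative 11; VendorY gets 12, best alternative 11. No profitable deviation — NE.
(Std-D, Std-E): VendorX can switch to Std-E (10 → 11). Not NE.
(Std-E, Std-B): VendorX can switch to Std-D (9 → 10). Not NE.
(Std-E, Std-C): VendorX can switch to Std-C (0 → 7). Not NE.
(Std-E, Std-D): VendorX can switch to Std-C (10 → 11). Not NE.
(Std-E, Std-E): VendorX gets 11, best alternative 10; VendorY gets 11, best alternative 10. No profitable deviation — NE.

The pure Nash equilibria are (Std-C, Std-C), (Std-D, Std-D), (Std-E, Std-E).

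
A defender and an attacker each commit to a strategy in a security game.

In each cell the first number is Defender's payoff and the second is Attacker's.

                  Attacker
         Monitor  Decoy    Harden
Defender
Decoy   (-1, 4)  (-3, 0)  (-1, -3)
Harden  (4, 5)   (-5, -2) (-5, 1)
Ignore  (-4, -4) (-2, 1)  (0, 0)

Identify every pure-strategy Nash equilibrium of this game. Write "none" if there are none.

The pure Nash equilibria are (Harden, Monitor); (Ignore, Decoy).

(Decoy, Monitor): Defender can switch to Harden (-1 → 4). Not NE.
(Decoy, Decoy): Defender can switch to Ignore (-3 → -2). Not NE.
(Decoy, Harden): Defender can switch to Ignore (-1 → 0). Not NE.
(Harden, Monitor): Defender gets 4, best alternative -1; Attacker gets 5, best alternative 1. No profitable deviation — NE.
(Harden, Decoy): Defender can switch to Decoy (-5 → -3). Not NE.
(Harden, Harden): Defender can switch to Decoy (-5 → -1). Not NE.
(Ignore, Monitor): Defender can switch to Decoy (-4 → -1). Not NE.
(Ignore, Decoy): Defender gets -2, best alternative -3; Attacker gets 1, best alternative 0. No profitable deviation — NE.
(Ignore, Harden): Attacker can switch to Decoy (0 → 1). Not NE.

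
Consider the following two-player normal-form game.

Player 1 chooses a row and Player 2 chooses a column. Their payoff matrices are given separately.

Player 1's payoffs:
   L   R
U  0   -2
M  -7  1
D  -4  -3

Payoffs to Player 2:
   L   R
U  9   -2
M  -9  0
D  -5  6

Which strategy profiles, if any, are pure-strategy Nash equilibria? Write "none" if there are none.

For each strategy profile, look for a profitable unilateral deviation.
(U, L): Player 1 gets 0, best alternative -4; Player 2 gets 9, best alternative -2. No profitable deviation — NE.
(U, R): Player 1 can switch to M (-2 → 1). Not NE.
(M, L): Player 1 can switch to U (-7 → 0). Not NE.
(M, R): Player 1 gets 1, best alternative -2; Player 2 gets 0, best alternative -9. No profitable deviation — NE.
(D, L): Player 1 can switch to U (-4 → 0). Not NE.
(D, R): Player 1 can switch to U (-3 → -2). Not NE.

Pure-strategy Nash equilibria: (U, L), (M, R)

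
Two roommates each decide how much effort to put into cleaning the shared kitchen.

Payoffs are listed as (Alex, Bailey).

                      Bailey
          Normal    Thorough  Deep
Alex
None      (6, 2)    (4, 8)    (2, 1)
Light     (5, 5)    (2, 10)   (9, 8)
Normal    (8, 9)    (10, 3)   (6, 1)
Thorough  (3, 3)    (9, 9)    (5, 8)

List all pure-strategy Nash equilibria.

(Normal, Normal)

Alex against Normal: payoffs 6, 5, 8, 3 → best response Normal.
Alex against Thorough: payoffs 4, 2, 10, 9 → best response Normal.
Alex against Deep: payoffs 2, 9, 6, 5 → best response Light.
Bailey against None: payoffs 2, 8, 1 → best response Thorough.
Bailey against Light: payoffs 5, 10, 8 → best response Thorough.
Bailey against Normal: payoffs 9, 3, 1 → best response Normal.
Bailey against Thorough: payoffs 3, 9, 8 → best response Thorough.
Mutual best responses: (Normal, Normal).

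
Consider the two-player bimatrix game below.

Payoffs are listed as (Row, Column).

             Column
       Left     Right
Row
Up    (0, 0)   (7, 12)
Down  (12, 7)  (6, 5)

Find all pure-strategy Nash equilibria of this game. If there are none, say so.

The pure Nash equilibria are (Up, Right) and (Down, Left).

For each player, find the best response to each opponent profile; mutual best responses are the pure NE.
Row against Left: payoffs 0, 12 → best response Down.
Row against Right: payoffs 7, 6 → best response Up.
Column against Up: payoffs 0, 12 → best response Right.
Column against Down: payoffs 7, 5 → best response Left.
Mutual best responses: (Up, Right); (Down, Left).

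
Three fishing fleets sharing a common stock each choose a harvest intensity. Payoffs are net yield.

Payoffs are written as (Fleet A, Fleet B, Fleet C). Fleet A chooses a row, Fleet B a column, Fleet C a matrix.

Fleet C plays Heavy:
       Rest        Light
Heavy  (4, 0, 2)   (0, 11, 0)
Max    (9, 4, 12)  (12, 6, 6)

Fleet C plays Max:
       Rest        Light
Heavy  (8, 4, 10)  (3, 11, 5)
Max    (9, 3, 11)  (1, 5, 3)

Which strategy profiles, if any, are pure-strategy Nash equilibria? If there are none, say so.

Pure-strategy Nash equilibria: (Heavy, Light, Max) and (Max, Light, Heavy)

Fleet A against (Rest, Heavy): payoffs 4, 9 → best response Max.
Fleet A against (Rest, Max): payoffs 8, 9 → best response Max.
Fleet A against (Light, Heavy): payoffs 0, 12 → best response Max.
Fleet A against (Light, Max): payoffs 3, 1 → best response Heavy.
Fleet B against (Heavy, Heavy): payoffs 0, 11 → best response Light.
Fleet B against (Heavy, Max): payoffs 4, 11 → best response Light.
Fleet B against (Max, Heavy): payoffs 4, 6 → best response Light.
Fleet B against (Max, Max): payoffs 3, 5 → best response Light.
Fleet C against (Heavy, Rest): payoffs 2, 10 → best response Max.
Fleet C against (Heavy, Light): payoffs 0, 5 → best response Max.
Fleet C against (Max, Rest): payoffs 12, 11 → best response Heavy.
Fleet C against (Max, Light): payoffs 6, 3 → best response Heavy.
Mutual best responses: (Heavy, Light, Max); (Max, Light, Heavy).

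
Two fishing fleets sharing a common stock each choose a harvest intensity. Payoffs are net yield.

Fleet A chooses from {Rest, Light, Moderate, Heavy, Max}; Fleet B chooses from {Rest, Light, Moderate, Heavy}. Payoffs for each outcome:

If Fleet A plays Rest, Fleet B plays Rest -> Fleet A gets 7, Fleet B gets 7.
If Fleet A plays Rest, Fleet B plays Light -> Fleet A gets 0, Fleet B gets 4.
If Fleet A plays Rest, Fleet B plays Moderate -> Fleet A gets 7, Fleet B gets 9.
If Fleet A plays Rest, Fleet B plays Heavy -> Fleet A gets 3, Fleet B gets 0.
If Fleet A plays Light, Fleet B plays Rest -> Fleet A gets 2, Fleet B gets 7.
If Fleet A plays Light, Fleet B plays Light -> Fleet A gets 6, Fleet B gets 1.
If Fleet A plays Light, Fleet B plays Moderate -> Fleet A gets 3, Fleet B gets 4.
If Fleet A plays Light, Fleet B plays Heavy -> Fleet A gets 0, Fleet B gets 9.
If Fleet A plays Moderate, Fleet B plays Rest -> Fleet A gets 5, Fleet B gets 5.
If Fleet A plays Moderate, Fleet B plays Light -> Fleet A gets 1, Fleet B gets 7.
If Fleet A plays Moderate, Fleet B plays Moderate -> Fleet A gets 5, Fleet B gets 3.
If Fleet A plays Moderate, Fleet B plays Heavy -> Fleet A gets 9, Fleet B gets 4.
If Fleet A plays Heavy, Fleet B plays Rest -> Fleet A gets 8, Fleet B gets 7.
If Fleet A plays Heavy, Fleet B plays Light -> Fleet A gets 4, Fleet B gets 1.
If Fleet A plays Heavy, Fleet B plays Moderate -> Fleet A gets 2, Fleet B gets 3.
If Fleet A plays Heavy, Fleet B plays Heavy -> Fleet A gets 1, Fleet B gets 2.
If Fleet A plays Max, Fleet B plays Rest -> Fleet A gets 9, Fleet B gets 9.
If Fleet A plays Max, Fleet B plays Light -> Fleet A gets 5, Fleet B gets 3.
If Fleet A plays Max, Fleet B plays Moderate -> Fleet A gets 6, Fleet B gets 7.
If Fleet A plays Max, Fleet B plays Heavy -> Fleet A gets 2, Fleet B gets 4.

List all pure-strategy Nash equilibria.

Pure-strategy Nash equilibria: (Rest, Moderate), (Max, Rest)

Fleet A against Rest: payoffs 7, 2, 5, 8, 9 → best response Max.
Fleet A against Light: payoffs 0, 6, 1, 4, 5 → best response Light.
Fleet A against Moderate: payoffs 7, 3, 5, 2, 6 → best response Rest.
Fleet A against Heavy: payoffs 3, 0, 9, 1, 2 → best response Moderate.
Fleet B against Rest: payoffs 7, 4, 9, 0 → best response Moderate.
Fleet B against Light: payoffs 7, 1, 4, 9 → best response Heavy.
Fleet B against Moderate: payoffs 5, 7, 3, 4 → best response Light.
Fleet B against Heavy: payoffs 7, 1, 3, 2 → best response Rest.
Fleet B against Max: payoffs 9, 3, 7, 4 → best response Rest.
Mutual best responses: (Rest, Moderate); (Max, Rest).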